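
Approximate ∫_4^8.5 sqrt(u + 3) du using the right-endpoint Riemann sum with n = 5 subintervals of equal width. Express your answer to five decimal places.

13.98473

Δu = (8.5 − 4)/5 = 0.9.
Right endpoints: 4.9, 5.8, 6.7, 7.6, 8.5.
f(4.9) ≈ 2.81069, f(5.8) ≈ 2.96648, f(6.7) ≈ 3.11448, f(7.6) ≈ 3.25576, f(8.5) ≈ 3.39116.
Sum = Δu · [f(4.9) + f(5.8) + f(6.7) + f(7.6) + f(8.5)].
Sum ≈ 13.98473.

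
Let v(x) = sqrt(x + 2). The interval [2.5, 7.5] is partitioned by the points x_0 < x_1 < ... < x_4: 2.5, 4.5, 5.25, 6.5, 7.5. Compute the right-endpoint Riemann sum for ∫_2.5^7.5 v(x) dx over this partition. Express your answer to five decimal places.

Subinterval widths: 2, 0.75, 1.25, 1.
Right endpoints: 4.5, 5.25, 6.5, 7.5.
v(4.5) ≈ 2.54951, v(5.25) ≈ 2.69258, v(6.5) ≈ 2.91548, v(7.5) ≈ 3.08221.
Sum = Σ Δx_i · v(x_i).
Sum ≈ 13.84501.

13.84501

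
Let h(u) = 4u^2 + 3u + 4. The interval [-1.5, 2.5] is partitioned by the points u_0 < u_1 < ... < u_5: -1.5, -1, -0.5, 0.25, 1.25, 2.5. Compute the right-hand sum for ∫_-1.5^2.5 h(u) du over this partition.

Subinterval widths: 0.5, 0.5, 0.75, 1, 1.25.
Right endpoints: -1, -0.5, 0.25, 1.25, 2.5.
h(-1) = 5, h(-0.5) = 3.5, h(0.25) = 5, h(1.25) = 14, h(2.5) = 36.5.
Sum = Σ Δu_i · h(u_i).
Sum = 67.625.

67.625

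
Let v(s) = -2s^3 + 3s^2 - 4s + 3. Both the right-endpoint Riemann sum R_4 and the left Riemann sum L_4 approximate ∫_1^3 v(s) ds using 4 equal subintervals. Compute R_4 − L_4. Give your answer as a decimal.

R_4 = -33.75.
L_4 = -15.75.
R_4 − L_4 = -18.

-18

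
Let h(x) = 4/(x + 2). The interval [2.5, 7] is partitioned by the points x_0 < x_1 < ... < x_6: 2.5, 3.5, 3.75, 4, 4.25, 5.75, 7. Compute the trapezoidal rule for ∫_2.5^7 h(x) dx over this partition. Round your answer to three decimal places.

Subinterval widths: 1, 0.25, 0.25, 0.25, 1.5, 1.25.
h(2.5) = 8/9, h(3.5) = 8/11, h(3.75) = 16/23, h(4) = 2/3, h(4.25) = 0.64, h(5.75) = 16/31, h(7) = 4/9.
On each subinterval the trapezoid contributes (Δx_i/2)·[h(x_{i-1}) + h(x_i)].
Sum ≈ 2.787.

2.787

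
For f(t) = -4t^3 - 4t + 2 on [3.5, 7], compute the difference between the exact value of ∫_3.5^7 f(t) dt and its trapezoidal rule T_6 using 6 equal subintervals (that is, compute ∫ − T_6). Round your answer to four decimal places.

Exact integral: ∫_3.5^7 f(t) dt = -2317.4375.
T_6 ≈ -2329.942708.
Error ≈ -2317.4375 − (-2329.942708) ≈ 12.5052.

12.5052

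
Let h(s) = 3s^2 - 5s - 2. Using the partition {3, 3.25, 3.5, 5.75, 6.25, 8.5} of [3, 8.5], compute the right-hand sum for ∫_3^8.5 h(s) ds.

Subinterval widths: 0.25, 0.25, 2.25, 0.5, 2.25.
Right endpoints: 3.25, 3.5, 5.75, 6.25, 8.5.
h(3.25) = 13.4375, h(3.5) = 17.25, h(5.75) = 68.4375, h(6.25) = 83.9375, h(8.5) = 172.25.
Sum = Σ Δs_i · h(s_i).
Sum = 591.1875.

591.1875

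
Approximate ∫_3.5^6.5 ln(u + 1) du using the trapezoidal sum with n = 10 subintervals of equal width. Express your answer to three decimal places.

5.343

Δu = (6.5 − 3.5)/10 = 0.3.
f(3.5) ≈ 1.504, f(3.8) ≈ 1.569, f(4.1) ≈ 1.629, f(4.4) ≈ 1.686, f(4.7) ≈ 1.740, f(5) ≈ 1.792, f(5.3) ≈ 1.841, f(5.6) ≈ 1.887, f(5.9) ≈ 1.932, f(6.2) ≈ 1.974, f(6.5) ≈ 2.015.
T_10 = (Δu/2)·[f(u_0) + 2f(u_1) + ... + 2f(u_{9}) + f(u_10)].
Sum ≈ 5.343.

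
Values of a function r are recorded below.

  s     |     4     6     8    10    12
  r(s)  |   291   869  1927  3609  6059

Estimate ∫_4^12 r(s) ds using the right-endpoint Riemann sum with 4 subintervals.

24928

Δs = 2.
Sum = 2·[869 + 1927 + 3609 + 6059] = 24928.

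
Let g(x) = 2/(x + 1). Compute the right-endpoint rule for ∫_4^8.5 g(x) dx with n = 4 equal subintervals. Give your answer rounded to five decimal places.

1.18319

Δx = (8.5 − 4)/4 = 1.125.
Right endpoints: 5.125, 6.25, 7.375, 8.5.
g(5.125) = 16/49, g(6.25) = 8/29, g(7.375) = 16/67, g(8.5) = 4/19.
Sum = Δx · [g(5.125) + g(6.25) + g(7.375) + g(8.5)].
Sum ≈ 1.18319.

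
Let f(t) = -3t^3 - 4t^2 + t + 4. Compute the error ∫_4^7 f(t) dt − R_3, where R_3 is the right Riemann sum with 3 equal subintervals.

509.75

Exact integral: ∫_4^7 f(t) dt = -1952.25.
R_3 = -2462.
Error = -1952.25 − (-2462) = 509.75.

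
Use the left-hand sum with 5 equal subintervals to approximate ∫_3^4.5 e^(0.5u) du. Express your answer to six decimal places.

9.279952

Δu = (4.5 − 3)/5 = 0.3.
Left endpoints: 3, 3.3, 3.6, 3.9, 4.2.
f(3) ≈ 4.481689, f(3.3) ≈ 5.206980, f(3.6) ≈ 6.049647, f(3.9) ≈ 7.028688, f(4.2) ≈ 8.166170.
Sum = Δu · [f(3) + f(3.3) + f(3.6) + f(3.9) + f(4.2)].
Sum ≈ 9.279952.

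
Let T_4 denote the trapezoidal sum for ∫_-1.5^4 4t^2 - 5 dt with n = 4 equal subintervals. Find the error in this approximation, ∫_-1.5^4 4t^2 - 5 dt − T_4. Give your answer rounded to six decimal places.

Exact integral: ∫_-1.5^4 f(t) dt ≈ 62.33333333.
T_4 = 69.265625.
Error ≈ 62.33333333 − 69.265625 ≈ -6.932292.

-6.932292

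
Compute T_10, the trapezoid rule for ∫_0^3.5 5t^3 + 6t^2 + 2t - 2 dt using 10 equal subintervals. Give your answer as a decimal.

280.88265625

Δt = (3.5 − 0)/10 = 0.35.
f(0) = -2, f(0.35) = -0.350625, f(0.7) = 4.055, f(1.05) = 12.503125, f(1.4) = 26.28, f(1.75) = 46.671875, f(2.1) = 74.965, f(2.45) = 112.445625, f(2.8) = 160.4, f(3.15) = 220.114375, f(3.5) = 292.875.
T_10 = (Δt/2)·[f(t_0) + 2f(t_1) + ... + 2f(t_{9}) + f(t_10)].
Sum = 280.88265625.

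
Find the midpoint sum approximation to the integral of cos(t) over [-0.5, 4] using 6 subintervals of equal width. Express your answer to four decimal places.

-0.2840

Δt = (4 − (-0.5))/6 = 0.75.
Midpoints: -0.125, 0.625, 1.375, 2.125, 2.875, 3.625.
f(-0.125) ≈ 0.9922, f(0.625) ≈ 0.8110, f(1.375) ≈ 0.1945, f(2.125) ≈ -0.5263, f(2.875) ≈ -0.9647, f(3.625) ≈ -0.8854.
Sum = Δt · [f(-0.125) + f(0.625) + f(1.375) + ...].
Sum ≈ -0.2840.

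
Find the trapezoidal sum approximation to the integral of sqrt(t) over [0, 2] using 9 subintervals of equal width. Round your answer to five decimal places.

Δt = (2 − 0)/9 = 2/9.
f(0) ≈ 0.00000, f(2/9) ≈ 0.47140, f(4/9) ≈ 0.66667, f(2/3) ≈ 0.81650, f(8/9) ≈ 0.94281, f(10/9) ≈ 1.05409, f(4/3) ≈ 1.15470, f(14/9) ≈ 1.24722, f(16/9) ≈ 1.33333, f(2) ≈ 1.41421.
T_9 = (Δt/2)·[f(t_0) + 2f(t_1) + ... + 2f(t_{8}) + f(t_9)].
Sum ≈ 1.86530.

1.86530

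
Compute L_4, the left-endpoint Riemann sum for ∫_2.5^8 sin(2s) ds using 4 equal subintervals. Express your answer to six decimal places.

-0.292064

Δs = (8 − 2.5)/4 = 1.375.
Left endpoints: 2.5, 3.875, 5.25, 6.625.
f(2.5) ≈ -0.958924, f(3.875) ≈ 0.994599, f(5.25) ≈ -0.879696, f(6.625) ≈ 0.631611.
Sum = Δs · [f(2.5) + f(3.875) + f(5.25) + f(6.625)].
Sum ≈ -0.292064.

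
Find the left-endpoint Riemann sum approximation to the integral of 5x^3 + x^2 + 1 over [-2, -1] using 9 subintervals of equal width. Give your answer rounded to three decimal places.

Δx = (-1 − (-2))/9 = 1/9.
Left endpoints: -2, -17/9, -16/9, -5/3, -14/9, -13/9, -4/3, -11/9, -10/9.
f(-2) = -35, f(-17/9) = -21235/729, f(-16/9) = -17447/729, f(-5/3) = -523/27, f(-14/9) = -11227/729, f(-13/9) = -8735/729, f(-4/3) = -245/27, f(-11/9) = -4837/729, f(-10/9) = -3371/729.
Sum = Δx · [f(-2) + f(-17/9) + f(-16/9) + ...].
Sum ≈ -17.239.

-17.239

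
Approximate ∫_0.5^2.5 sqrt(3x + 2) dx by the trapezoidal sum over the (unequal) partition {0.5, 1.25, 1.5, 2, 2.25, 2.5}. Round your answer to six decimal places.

5.042031

Subinterval widths: 0.75, 0.25, 0.5, 0.25, 0.25.
f(0.5) ≈ 1.870829, f(1.25) ≈ 2.397916, f(1.5) ≈ 2.549510, f(2) ≈ 2.828427, f(2.25) ≈ 2.958040, f(2.5) ≈ 3.082207.
On each subinterval the trapezoid contributes (Δx_i/2)·[f(x_{i-1}) + f(x_i)].
Sum ≈ 5.042031.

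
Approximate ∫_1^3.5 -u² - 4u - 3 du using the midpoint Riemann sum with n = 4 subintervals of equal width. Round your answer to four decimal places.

Δu = (3.5 − 1)/4 = 0.625.
Midpoints: 1.3125, 1.9375, 2.5625, 3.1875.
f(1.3125) = -9.97265625, f(1.9375) = -14.50390625, f(2.5625) = -19.81640625, f(3.1875) = -25.91015625.
Sum = Δu · [f(1.3125) + f(1.9375) + f(2.5625) + f(3.1875)].
Sum ≈ -43.8770.

-43.8770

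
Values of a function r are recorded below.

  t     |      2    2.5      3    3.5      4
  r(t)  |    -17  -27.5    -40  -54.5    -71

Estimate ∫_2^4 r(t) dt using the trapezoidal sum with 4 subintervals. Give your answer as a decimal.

Δt = 0.5.
T_4 = (0.5/2)·[(-17) + 2·(-27.5) + 2·(-40) + 2·(-54.5) + (-71)] = -83.

-83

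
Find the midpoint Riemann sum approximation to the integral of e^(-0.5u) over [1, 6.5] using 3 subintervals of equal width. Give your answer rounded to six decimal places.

1.096710

Δu = (6.5 − 1)/3 = 11/6.
Midpoints: 23/12, 3.75, 67/12.
f(23/12) ≈ 0.383532, f(3.75) ≈ 0.153355, f(67/12) ≈ 0.061319.
Sum = Δu · [f(23/12) + f(3.75) + f(67/12)].
Sum ≈ 1.096710.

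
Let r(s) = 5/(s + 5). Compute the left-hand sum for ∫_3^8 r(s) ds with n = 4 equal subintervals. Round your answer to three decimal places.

Δs = (8 − 3)/4 = 1.25.
Left endpoints: 3, 4.25, 5.5, 6.75.
r(3) = 0.625, r(4.25) = 20/37, r(5.5) = 10/21, r(6.75) = 20/47.
Sum = Δs · [r(3) + r(4.25) + r(5.5) + r(6.75)].
Sum ≈ 2.584.

2.584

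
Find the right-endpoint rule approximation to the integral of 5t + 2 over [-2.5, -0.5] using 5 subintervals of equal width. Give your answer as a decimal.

-9

Δt = (-0.5 − (-2.5))/5 = 0.4.
Right endpoints: -2.1, -1.7, -1.3, -0.9, -0.5.
f(-2.1) = -8.5, f(-1.7) = -6.5, f(-1.3) = -4.5, f(-0.9) = -2.5, f(-0.5) = -0.5.
Sum = Δt · [f(-2.1) + f(-1.7) + f(-1.3) + f(-0.9) + f(-0.5)].
Sum = -9.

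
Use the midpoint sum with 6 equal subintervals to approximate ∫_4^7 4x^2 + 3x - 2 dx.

415.25

Δx = (7 − 4)/6 = 0.5.
Midpoints: 4.25, 4.75, 5.25, 5.75, 6.25, 6.75.
f(4.25) = 83, f(4.75) = 102.5, f(5.25) = 124, f(5.75) = 147.5, f(6.25) = 173, f(6.75) = 200.5.
Sum = Δx · [f(4.25) + f(4.75) + f(5.25) + ...].
Sum = 415.25.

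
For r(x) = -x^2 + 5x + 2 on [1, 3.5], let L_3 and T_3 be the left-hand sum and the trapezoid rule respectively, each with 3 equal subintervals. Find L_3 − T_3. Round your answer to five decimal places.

L_3 ≈ 18.3564815.
T_3 ≈ 18.8773148.
L_3 − T_3 ≈ -0.52083.

-0.52083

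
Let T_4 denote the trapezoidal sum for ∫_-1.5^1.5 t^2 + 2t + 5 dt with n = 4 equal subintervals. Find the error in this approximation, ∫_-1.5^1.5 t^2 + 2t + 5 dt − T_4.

Exact integral: ∫_-1.5^1.5 f(t) dt = 17.25.
T_4 = 17.53125.
Error = 17.25 − 17.53125 = -0.28125.

-0.28125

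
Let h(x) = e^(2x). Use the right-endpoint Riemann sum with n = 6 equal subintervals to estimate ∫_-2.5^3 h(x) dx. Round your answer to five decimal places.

Δx = (3 − (-2.5))/6 = 11/12.
Right endpoints: -19/12, -2/3, 0.25, 7/6, 25/12, 3.
h(-19/12) ≈ 0.04214, h(-2/3) ≈ 0.26360, h(0.25) ≈ 1.64872, h(7/6) ≈ 10.31226, h(25/12) ≈ 64.50009, h(3) ≈ 403.42879.
Sum = Δx · [h(-19/12) + h(-2/3) + h(0.25) + ...].
Sum ≈ 440.17931.

440.17931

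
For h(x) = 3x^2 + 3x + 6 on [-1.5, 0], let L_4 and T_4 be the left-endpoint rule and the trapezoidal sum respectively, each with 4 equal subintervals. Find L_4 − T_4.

0.421875

L_4 = 9.52734375.
T_4 = 9.10546875.
L_4 − T_4 = 0.421875.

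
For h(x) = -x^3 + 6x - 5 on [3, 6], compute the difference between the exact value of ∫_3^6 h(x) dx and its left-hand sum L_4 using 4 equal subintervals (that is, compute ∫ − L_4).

Exact integral: ∫_3^6 h(x) dx = -237.75.
L_4 = -177.421875.
Error = -237.75 − (-177.421875) = -60.328125.

-60.328125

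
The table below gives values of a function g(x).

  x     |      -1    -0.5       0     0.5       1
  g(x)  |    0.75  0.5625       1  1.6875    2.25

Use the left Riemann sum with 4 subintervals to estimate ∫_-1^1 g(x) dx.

2

Δx = 0.5.
Sum = 0.5·[0.75 + 0.5625 + 1 + 1.6875] = 2.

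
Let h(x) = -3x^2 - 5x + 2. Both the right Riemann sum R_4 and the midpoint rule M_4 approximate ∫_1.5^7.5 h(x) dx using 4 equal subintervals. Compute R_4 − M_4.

-154.125

R_4 = -692.25.
M_4 = -538.125.
R_4 − M_4 = -154.125.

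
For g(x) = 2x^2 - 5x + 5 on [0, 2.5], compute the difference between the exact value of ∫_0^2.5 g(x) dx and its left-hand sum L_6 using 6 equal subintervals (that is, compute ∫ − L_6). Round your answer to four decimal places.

-0.1447

Exact integral: ∫_0^2.5 g(x) dx ≈ 7.291667.
L_6 ≈ 7.436343.
Error ≈ 7.291667 − 7.436343 ≈ -0.1447.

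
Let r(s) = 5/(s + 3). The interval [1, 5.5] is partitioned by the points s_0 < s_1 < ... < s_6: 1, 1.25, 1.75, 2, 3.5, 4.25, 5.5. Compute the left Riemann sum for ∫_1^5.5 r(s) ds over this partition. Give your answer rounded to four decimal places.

4.1029

Subinterval widths: 0.25, 0.5, 0.25, 1.5, 0.75, 1.25.
Left endpoints: 1, 1.25, 1.75, 2, 3.5, 4.25.
r(1) = 1.25, r(1.25) = 20/17, r(1.75) = 20/19, r(2) = 1, r(3.5) = 10/13, r(4.25) = 20/29.
Sum = Σ Δs_i · r(s_i).
Sum ≈ 4.1029.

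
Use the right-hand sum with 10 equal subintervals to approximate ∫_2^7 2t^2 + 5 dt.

271.25

Δt = (7 − 2)/10 = 0.5.
Right endpoints: 2.5, 3, 3.5, 4, 4.5, 5, 5.5, 6, 6.5, 7.
f(2.5) = 17.5, f(3) = 23, f(3.5) = 29.5, f(4) = 37, f(4.5) = 45.5, f(5) = 55, f(5.5) = 65.5, f(6) = 77, f(6.5) = 89.5, f(7) = 103.
Sum = Δt · [f(2.5) + f(3) + f(3.5) + ...].
Sum = 271.25.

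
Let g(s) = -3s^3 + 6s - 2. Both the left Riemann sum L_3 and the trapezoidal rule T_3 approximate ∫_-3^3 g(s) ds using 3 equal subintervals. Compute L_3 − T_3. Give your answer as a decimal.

126

L_3 = 114.
T_3 = -12.
L_3 − T_3 = 126.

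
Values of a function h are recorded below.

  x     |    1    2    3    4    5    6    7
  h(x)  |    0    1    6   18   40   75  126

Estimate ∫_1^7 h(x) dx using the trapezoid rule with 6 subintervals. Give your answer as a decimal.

Δx = 1.
T_6 = (1/2)·[0 + 2·1 + 2·6 + 2·18 + 2·40 + 2·75 + 126] = 203.

203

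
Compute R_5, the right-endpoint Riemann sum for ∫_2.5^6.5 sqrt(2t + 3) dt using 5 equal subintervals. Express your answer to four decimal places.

14.2540

Δt = (6.5 − 2.5)/5 = 0.8.
Right endpoints: 3.3, 4.1, 4.9, 5.7, 6.5.
f(3.3) ≈ 3.0984, f(4.1) ≈ 3.3466, f(4.9) ≈ 3.5777, f(5.7) ≈ 3.7947, f(6.5) ≈ 4.0000.
Sum = Δt · [f(3.3) + f(4.1) + f(4.9) + f(5.7) + f(6.5)].
Sum ≈ 14.2540.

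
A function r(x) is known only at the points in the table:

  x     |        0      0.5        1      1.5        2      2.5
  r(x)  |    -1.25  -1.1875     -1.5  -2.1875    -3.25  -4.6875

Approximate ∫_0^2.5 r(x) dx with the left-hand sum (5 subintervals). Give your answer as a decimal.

Δx = 0.5.
Sum = 0.5·[(-1.25) + (-1.1875) + (-1.5) + (-2.1875) + (-3.25)] = -4.6875.

-4.6875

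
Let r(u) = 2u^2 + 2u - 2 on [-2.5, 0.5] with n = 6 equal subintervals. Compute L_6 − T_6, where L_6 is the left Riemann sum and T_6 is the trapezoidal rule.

1.5

L_6 = 0.25.
T_6 = -1.25.
L_6 − T_6 = 1.5.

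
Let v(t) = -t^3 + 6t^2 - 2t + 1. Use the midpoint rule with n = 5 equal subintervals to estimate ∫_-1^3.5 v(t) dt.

43.0509375

Δt = (3.5 − (-1))/5 = 0.9.
Midpoints: -0.55, 0.35, 1.25, 2.15, 3.05.
v(-0.55) = 4.081375, v(0.35) = 0.992125, v(1.25) = 5.921875, v(2.15) = 14.496625, v(3.05) = 22.342375.
Sum = Δt · [v(-0.55) + v(0.35) + v(1.25) + v(2.15) + v(3.05)].
Sum = 43.0509375.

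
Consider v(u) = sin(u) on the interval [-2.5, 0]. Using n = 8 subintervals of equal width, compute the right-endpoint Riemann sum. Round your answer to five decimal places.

-1.69295

Δu = (0 − (-2.5))/8 = 0.3125.
Right endpoints: -2.1875, -1.875, -1.5625, -1.25, -0.9375, -0.625, -0.3125, 0.
v(-2.1875) ≈ -0.81579, v(-1.875) ≈ -0.95409, v(-1.5625) ≈ -0.99997, v(-1.25) ≈ -0.94898, v(-0.9375) ≈ -0.80608, v(-0.625) ≈ -0.58510, v(-0.3125) ≈ -0.30744, v(0) ≈ 0.00000.
Sum = Δu · [v(-2.1875) + v(-1.875) + v(-1.5625) + ...].
Sum ≈ -1.69295.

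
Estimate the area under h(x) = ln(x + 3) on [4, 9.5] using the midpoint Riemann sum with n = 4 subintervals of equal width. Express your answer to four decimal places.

Δx = (9.5 − 4)/4 = 1.375.
Midpoints: 4.6875, 6.0625, 7.4375, 8.8125.
h(4.6875) ≈ 2.0396, h(6.0625) ≈ 2.2041, h(7.4375) ≈ 2.3454, h(8.8125) ≈ 2.4692.
Sum = Δx · [h(4.6875) + h(6.0625) + h(7.4375) + h(8.8125)].
Sum ≈ 12.4552.

12.4552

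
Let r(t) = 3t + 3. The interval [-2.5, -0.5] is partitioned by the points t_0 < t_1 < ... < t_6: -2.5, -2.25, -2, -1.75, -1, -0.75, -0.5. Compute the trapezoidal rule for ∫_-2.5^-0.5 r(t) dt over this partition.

Subinterval widths: 0.25, 0.25, 0.25, 0.75, 0.25, 0.25.
r(-2.5) = -4.5, r(-2.25) = -3.75, r(-2) = -3, r(-1.75) = -2.25, r(-1) = 0, r(-0.75) = 0.75, r(-0.5) = 1.5.
On each subinterval the trapezoid contributes (Δt_i/2)·[r(t_{i-1}) + r(t_i)].
Sum = -3.

-3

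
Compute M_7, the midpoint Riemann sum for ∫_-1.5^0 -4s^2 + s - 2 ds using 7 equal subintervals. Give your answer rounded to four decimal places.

Δs = (0 − (-1.5))/7 = 3/14.
Midpoints: -39/28, -33/28, -27/28, -0.75, -15/28, -9/28, -3/28.
f(-39/28) = -1093/98, f(-33/28) = -428/49, f(-27/28) = -655/98, f(-0.75) = -5, f(-15/28) = -361/98, f(-9/28) = -134/49, f(-3/28) = -211/98.
Sum = Δs · [f(-39/28) + f(-33/28) + f(-27/28) + ...].
Sum ≈ -8.6020.

-8.6020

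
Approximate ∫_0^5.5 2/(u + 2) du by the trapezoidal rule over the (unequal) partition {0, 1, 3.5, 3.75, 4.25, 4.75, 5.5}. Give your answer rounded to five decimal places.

2.74229

Subinterval widths: 1, 2.5, 0.25, 0.5, 0.5, 0.75.
f(0) = 1, f(1) = 2/3, f(3.5) = 4/11, f(3.75) = 8/23, f(4.25) = 0.32, f(4.75) = 8/27, f(5.5) = 4/15.
On each subinterval the trapezoid contributes (Δu_i/2)·[f(u_{i-1}) + f(u_i)].
Sum ≈ 2.74229.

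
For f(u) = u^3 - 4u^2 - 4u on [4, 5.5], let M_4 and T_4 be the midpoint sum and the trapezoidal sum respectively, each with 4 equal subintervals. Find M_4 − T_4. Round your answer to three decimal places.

-0.541

M_4 ≈ -0.41455.
T_4 ≈ 0.12598.
M_4 − T_4 ≈ -0.541.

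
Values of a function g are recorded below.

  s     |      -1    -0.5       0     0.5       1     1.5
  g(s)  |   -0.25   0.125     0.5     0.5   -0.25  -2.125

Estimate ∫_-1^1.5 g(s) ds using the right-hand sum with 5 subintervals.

Δs = 0.5.
Sum = 0.5·[0.125 + 0.5 + 0.5 + (-0.25) + (-2.125)] = -0.625.

-0.625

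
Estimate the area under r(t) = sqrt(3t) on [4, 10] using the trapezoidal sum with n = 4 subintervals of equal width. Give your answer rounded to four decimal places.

Δt = (10 − 4)/4 = 1.5.
r(4) ≈ 3.4641, r(5.5) ≈ 4.0620, r(7) ≈ 4.5826, r(8.5) ≈ 5.0498, r(10) ≈ 5.4772.
T_4 = (Δt/2)·[r(t_0) + 2r(t_1) + 2r(t_2) + 2r(t_3) + r(t_4)].
Sum ≈ 27.2475.

27.2475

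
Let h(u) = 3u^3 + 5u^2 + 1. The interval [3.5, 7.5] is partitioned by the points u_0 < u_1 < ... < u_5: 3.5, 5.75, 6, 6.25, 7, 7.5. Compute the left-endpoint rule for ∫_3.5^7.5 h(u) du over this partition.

Subinterval widths: 2.25, 0.25, 0.25, 0.75, 0.5.
Left endpoints: 3.5, 5.75, 6, 6.25, 7.
h(3.5) = 190.875, h(5.75) = 736.640625, h(6) = 829, h(6.25) = 928.734375, h(7) = 1275.
Sum = Σ Δu_i · h(u_i).
Sum = 2154.9296875.

2154.9296875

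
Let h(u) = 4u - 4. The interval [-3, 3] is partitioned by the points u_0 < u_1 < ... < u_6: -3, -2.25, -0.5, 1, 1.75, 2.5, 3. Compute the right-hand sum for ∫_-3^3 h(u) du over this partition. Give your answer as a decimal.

-9.5

Subinterval widths: 0.75, 1.75, 1.5, 0.75, 0.75, 0.5.
Right endpoints: -2.25, -0.5, 1, 1.75, 2.5, 3.
h(-2.25) = -13, h(-0.5) = -6, h(1) = 0, h(1.75) = 3, h(2.5) = 6, h(3) = 8.
Sum = Σ Δu_i · h(u_i).
Sum = -9.5.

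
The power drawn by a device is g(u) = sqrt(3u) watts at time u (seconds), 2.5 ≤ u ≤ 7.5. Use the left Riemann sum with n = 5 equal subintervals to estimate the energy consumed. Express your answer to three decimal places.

Δu = (7.5 − 2.5)/5 = 1.
Left endpoints: 2.5, 3.5, 4.5, 5.5, 6.5.
g(2.5) ≈ 2.739, g(3.5) ≈ 3.240, g(4.5) ≈ 3.674, g(5.5) ≈ 4.062, g(6.5) ≈ 4.416.
Sum = Δu · [g(2.5) + g(3.5) + g(4.5) + g(5.5) + g(6.5)].
Sum ≈ 18.131.

18.131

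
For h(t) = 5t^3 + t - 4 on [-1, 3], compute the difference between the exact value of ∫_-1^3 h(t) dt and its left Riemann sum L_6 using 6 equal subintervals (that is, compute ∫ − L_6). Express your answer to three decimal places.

Exact integral: ∫_-1^3 h(t) dt = 88.
L_6 ≈ 44.44444.
Error ≈ 88 − 44.44444 ≈ 43.556.

43.556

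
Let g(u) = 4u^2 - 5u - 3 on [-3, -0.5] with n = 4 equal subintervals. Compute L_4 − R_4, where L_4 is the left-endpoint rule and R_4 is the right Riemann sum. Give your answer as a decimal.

L_4 = 65.703125.
R_4 = 36.015625.
L_4 − R_4 = 29.6875.

29.6875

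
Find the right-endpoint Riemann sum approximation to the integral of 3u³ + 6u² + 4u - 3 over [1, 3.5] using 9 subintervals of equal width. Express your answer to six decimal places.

239.602623

Δu = (3.5 − 1)/9 = 5/18.
Right endpoints: 23/18, 14/9, 11/6, 19/9, 43/18, 8/3, 53/18, 29/9, 3.5.
f(23/18) = 35315/1944, f(14/9) = 7055/243, f(11/6) = 3095/72, f(19/9) = 14680/243, f(43/18) = 158815/1944, f(8/3) = 965/9, f(53/18) = 267065/1944, f(29/9) = 41930/243, f(3.5) = 213.125.
Sum = Δu · [f(23/18) + f(14/9) + f(11/6) + ...].
Sum ≈ 239.602623.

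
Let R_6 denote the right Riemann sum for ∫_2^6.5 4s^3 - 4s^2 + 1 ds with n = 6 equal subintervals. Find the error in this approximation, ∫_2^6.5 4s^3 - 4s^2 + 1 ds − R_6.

Exact integral: ∫_2^6.5 f(s) ds = 1418.0625.
R_6 = 1780.453125.
Error = 1418.0625 − 1780.453125 = -362.390625.

-362.390625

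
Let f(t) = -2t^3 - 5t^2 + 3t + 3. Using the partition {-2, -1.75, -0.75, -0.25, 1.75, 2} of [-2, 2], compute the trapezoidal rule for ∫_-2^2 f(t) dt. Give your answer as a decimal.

Subinterval widths: 0.25, 1, 0.5, 2, 0.25.
f(-2) = -7, f(-1.75) = -6.84375, f(-0.75) = -1.21875, f(-0.25) = 1.96875, f(1.75) = -17.78125, f(2) = -27.
On each subinterval the trapezoid contributes (Δt_i/2)·[f(t_{i-1}) + f(t_i)].
Sum = -26.984375.

-26.984375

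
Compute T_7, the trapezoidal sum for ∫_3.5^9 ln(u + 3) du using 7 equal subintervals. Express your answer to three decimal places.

Δu = (9 − 3.5)/7 = 11/14.
f(3.5) ≈ 1.872, f(30/7) ≈ 1.986, f(71/14) ≈ 2.088, f(41/7) ≈ 2.181, f(93/14) ≈ 2.266, f(52/7) ≈ 2.345, f(115/14) ≈ 2.417, f(9) ≈ 2.485.
T_7 = (Δu/2)·[f(u_0) + 2f(u_1) + ... + 2f(u_{6}) + f(u_7)].
Sum ≈ 12.149.

12.149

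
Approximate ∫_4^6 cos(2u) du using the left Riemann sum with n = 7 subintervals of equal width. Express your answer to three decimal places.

-0.883

Δu = (6 − 4)/7 = 2/7.
Left endpoints: 4, 30/7, 32/7, 34/7, 36/7, 38/7, 40/7.
f(4) ≈ -0.146, f(30/7) ≈ -0.657, f(32/7) ≈ -0.961, f(34/7) ≈ -0.958, f(36/7) ≈ -0.652, f(38/7) ≈ -0.138, f(40/7) ≈ 0.420.
Sum = Δu · [f(4) + f(30/7) + f(32/7) + ...].
Sum ≈ -0.883.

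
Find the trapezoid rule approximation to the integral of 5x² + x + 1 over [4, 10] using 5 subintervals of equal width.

1615.2

Δx = (10 − 4)/5 = 1.2.
f(4) = 85, f(5.2) = 141.4, f(6.4) = 212.2, f(7.6) = 297.4, f(8.8) = 397, f(10) = 511.
T_5 = (Δx/2)·[f(x_0) + 2f(x_1) + ... + 2f(x_{4}) + f(x_5)].
Sum = 1615.2.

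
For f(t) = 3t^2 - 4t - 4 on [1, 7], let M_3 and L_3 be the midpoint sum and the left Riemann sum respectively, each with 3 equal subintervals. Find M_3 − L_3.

102

M_3 = 216.
L_3 = 114.
M_3 − L_3 = 102.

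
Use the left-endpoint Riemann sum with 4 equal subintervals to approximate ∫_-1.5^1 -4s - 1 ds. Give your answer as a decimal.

Δs = (1 − (-1.5))/4 = 0.625.
Left endpoints: -1.5, -0.875, -0.25, 0.375.
f(-1.5) = 5, f(-0.875) = 2.5, f(-0.25) = 0, f(0.375) = -2.5.
Sum = Δs · [f(-1.5) + f(-0.875) + f(-0.25) + f(0.375)].
Sum = 3.125.

3.125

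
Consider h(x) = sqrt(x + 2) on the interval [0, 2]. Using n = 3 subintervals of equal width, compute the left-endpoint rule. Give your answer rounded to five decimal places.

Δx = (2 − 0)/3 = 2/3.
Left endpoints: 0, 2/3, 4/3.
h(0) ≈ 1.41421, h(2/3) ≈ 1.63299, h(4/3) ≈ 1.82574.
Sum = Δx · [h(0) + h(2/3) + h(4/3)].
Sum ≈ 3.24863.

3.24863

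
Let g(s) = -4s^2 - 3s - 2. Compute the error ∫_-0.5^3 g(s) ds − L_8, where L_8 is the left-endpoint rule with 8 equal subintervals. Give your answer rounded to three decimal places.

-9.507

Exact integral: ∫_-0.5^3 g(s) ds ≈ -56.29167.
L_8 = -46.78515625.
Error ≈ -56.29167 − (-46.78515625) ≈ -9.507.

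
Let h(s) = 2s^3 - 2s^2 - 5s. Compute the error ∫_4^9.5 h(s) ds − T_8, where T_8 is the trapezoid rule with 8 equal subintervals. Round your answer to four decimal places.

-16.6808

Exact integral: ∫_4^9.5 h(s) ds ≈ 3229.989583.
T_8 ≈ 3246.670410.
Error ≈ 3229.989583 − 3246.670410 ≈ -16.6808.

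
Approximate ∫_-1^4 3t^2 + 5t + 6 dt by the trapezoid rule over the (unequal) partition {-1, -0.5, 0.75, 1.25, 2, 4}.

Subinterval widths: 0.5, 1.25, 0.5, 0.75, 2.
f(-1) = 4, f(-0.5) = 4.25, f(0.75) = 11.4375, f(1.25) = 16.9375, f(2) = 28, f(4) = 74.
On each subinterval the trapezoid contributes (Δt_i/2)·[f(t_{i-1}) + f(t_i)].
Sum = 137.8125.

137.8125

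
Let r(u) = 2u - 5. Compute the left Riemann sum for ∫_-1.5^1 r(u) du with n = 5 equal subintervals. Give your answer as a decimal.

Δu = (1 − (-1.5))/5 = 0.5.
Left endpoints: -1.5, -1, -0.5, 0, 0.5.
r(-1.5) = -8, r(-1) = -7, r(-0.5) = -6, r(0) = -5, r(0.5) = -4.
Sum = Δu · [r(-1.5) + r(-1) + r(-0.5) + r(0) + r(0.5)].
Sum = -15.

-15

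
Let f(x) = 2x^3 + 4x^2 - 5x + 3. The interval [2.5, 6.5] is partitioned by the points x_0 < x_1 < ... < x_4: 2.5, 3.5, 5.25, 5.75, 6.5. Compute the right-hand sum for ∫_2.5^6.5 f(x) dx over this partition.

1538.8828125

Subinterval widths: 1, 1.75, 0.5, 0.75.
Right endpoints: 3.5, 5.25, 5.75, 6.5.
f(3.5) = 120.25, f(5.25) = 376.40625, f(5.75) = 486.71875, f(6.5) = 688.75.
Sum = Σ Δx_i · f(x_i).
Sum = 1538.8828125.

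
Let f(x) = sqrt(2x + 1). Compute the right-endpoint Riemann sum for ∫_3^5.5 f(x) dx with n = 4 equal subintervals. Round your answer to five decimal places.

7.93582

Δx = (5.5 − 3)/4 = 0.625.
Right endpoints: 3.625, 4.25, 4.875, 5.5.
f(3.625) ≈ 2.87228, f(4.25) ≈ 3.08221, f(4.875) ≈ 3.27872, f(5.5) ≈ 3.46410.
Sum = Δx · [f(3.625) + f(4.25) + f(4.875) + f(5.5)].
Sum ≈ 7.93582.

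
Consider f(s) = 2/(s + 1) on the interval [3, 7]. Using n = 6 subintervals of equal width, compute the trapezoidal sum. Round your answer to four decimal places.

1.3898

Δs = (7 − 3)/6 = 2/3.
f(3) = 0.5, f(11/3) = 3/7, f(13/3) = 0.375, f(5) = 1/3, f(17/3) = 0.3, f(19/3) = 3/11, f(7) = 0.25.
T_6 = (Δs/2)·[f(s_0) + 2f(s_1) + ... + 2f(s_{5}) + f(s_6)].
Sum ≈ 1.3898.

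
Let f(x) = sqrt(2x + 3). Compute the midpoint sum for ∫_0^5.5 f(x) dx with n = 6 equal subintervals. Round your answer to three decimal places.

15.740

Δx = (5.5 − 0)/6 = 11/12.
Midpoints: 11/24, 1.375, 55/24, 77/24, 4.125, 121/24.
f(11/24) ≈ 1.979, f(1.375) ≈ 2.398, f(55/24) ≈ 2.754, f(77/24) ≈ 3.069, f(4.125) ≈ 3.354, f(121/24) ≈ 3.617.
Sum = Δx · [f(11/24) + f(1.375) + f(55/24) + ...].
Sum ≈ 15.740.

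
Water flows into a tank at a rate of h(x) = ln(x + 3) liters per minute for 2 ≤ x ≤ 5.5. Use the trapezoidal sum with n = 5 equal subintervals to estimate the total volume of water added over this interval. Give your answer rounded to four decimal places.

Δx = (5.5 − 2)/5 = 0.7.
h(2) ≈ 1.6094, h(2.7) ≈ 1.7405, h(3.4) ≈ 1.8563, h(4.1) ≈ 1.9601, h(4.8) ≈ 2.0541, h(5.5) ≈ 2.1401.
T_5 = (Δx/2)·[h(x_0) + 2h(x_1) + ... + 2h(x_{4}) + h(x_5)].
Sum ≈ 6.6400.

6.6400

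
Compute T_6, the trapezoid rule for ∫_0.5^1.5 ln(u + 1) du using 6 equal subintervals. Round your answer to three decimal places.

Δu = (1.5 − 0.5)/6 = 1/6.
f(0.5) ≈ 0.405, f(2/3) ≈ 0.511, f(5/6) ≈ 0.606, f(1) ≈ 0.693, f(7/6) ≈ 0.773, f(4/3) ≈ 0.847, f(1.5) ≈ 0.916.
T_6 = (Δu/2)·[f(u_0) + 2f(u_1) + ... + 2f(u_{5}) + f(u_6)].
Sum ≈ 0.682.

0.682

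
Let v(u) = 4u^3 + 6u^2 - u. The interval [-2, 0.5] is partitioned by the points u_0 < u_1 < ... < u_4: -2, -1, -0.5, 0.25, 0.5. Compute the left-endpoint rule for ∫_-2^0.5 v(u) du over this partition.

Subinterval widths: 1, 0.5, 0.75, 0.25.
Left endpoints: -2, -1, -0.5, 0.25.
v(-2) = -6, v(-1) = 3, v(-0.5) = 1.5, v(0.25) = 0.1875.
Sum = Σ Δu_i · v(u_i).
Sum = -3.328125.

-3.328125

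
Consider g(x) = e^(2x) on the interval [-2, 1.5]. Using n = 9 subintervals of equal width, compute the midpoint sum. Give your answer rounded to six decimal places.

9.785098

Δx = (1.5 − (-2))/9 = 7/18.
Midpoints: -65/36, -17/12, -37/36, -23/36, -0.25, 5/36, 19/36, 11/12, 47/36.
g(-65/36) ≈ 0.027022, g(-17/12) ≈ 0.058816, g(-37/36) ≈ 0.128022, g(-23/36) ≈ 0.278656, g(-0.25) ≈ 0.606531, g(5/36) ≈ 1.320193, g(19/36) ≈ 2.873571, g(11/12) ≈ 6.254701, g(47/36) ≈ 13.614169.
Sum = Δx · [g(-65/36) + g(-17/12) + g(-37/36) + ...].
Sum ≈ 9.785098.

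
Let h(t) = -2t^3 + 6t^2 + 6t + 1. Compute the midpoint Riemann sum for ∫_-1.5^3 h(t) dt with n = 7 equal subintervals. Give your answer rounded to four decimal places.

Δt = (3 − (-1.5))/7 = 9/14.
Midpoints: -33/28, -15/28, 3/28, 0.75, 39/28, 57/28, 75/28.
h(-33/28) = 60773/10976, h(-15/28) = -2029/10976, h(3/28) = 18761/10976, h(0.75) = 8.03125, h(39/28) = 171149/10976, h(57/28) = 232763/10976, h(75/28) = 238001/10976.
Sum = Δt · [h(-33/28) + h(-15/28) + h(3/28) + ...].
Sum ≈ 47.2988.

47.2988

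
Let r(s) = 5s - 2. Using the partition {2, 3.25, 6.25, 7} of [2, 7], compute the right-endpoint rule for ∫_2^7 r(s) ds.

130.3125

Subinterval widths: 1.25, 3, 0.75.
Right endpoints: 3.25, 6.25, 7.
r(3.25) = 14.25, r(6.25) = 29.25, r(7) = 33.
Sum = Σ Δs_i · r(s_i).
Sum = 130.3125.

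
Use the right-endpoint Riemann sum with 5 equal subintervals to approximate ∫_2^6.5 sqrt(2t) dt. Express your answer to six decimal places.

13.664936

Δt = (6.5 − 2)/5 = 0.9.
Right endpoints: 2.9, 3.8, 4.7, 5.6, 6.5.
f(2.9) ≈ 2.408319, f(3.8) ≈ 2.756810, f(4.7) ≈ 3.065942, f(5.6) ≈ 3.346640, f(6.5) ≈ 3.605551.
Sum = Δt · [f(2.9) + f(3.8) + f(4.7) + f(5.6) + f(6.5)].
Sum ≈ 13.664936.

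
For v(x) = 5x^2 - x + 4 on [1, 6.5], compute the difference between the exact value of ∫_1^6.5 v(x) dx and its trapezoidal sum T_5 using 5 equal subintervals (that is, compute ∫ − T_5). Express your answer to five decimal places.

Exact integral: ∫_1^6.5 v(x) dx ≈ 457.4166667.
T_5 = 462.9625.
Error ≈ 457.4166667 − 462.9625 ≈ -5.54583.

-5.54583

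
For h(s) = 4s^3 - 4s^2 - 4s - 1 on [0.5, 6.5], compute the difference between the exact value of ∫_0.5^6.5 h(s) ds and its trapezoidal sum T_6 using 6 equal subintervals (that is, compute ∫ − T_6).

Exact integral: ∫_0.5^6.5 h(s) ds = 1329.
T_6 = 1367.
Error = 1329 − 1367 = -38.

-38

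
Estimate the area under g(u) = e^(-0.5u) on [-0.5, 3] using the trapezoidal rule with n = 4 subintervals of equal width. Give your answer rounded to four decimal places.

2.1555

Δu = (3 − (-0.5))/4 = 0.875.
g(-0.5) ≈ 1.2840, g(0.375) ≈ 0.8290, g(1.25) ≈ 0.5353, g(2.125) ≈ 0.3456, g(3) ≈ 0.2231.
T_4 = (Δu/2)·[g(u_0) + 2g(u_1) + 2g(u_2) + 2g(u_3) + g(u_4)].
Sum ≈ 2.1555.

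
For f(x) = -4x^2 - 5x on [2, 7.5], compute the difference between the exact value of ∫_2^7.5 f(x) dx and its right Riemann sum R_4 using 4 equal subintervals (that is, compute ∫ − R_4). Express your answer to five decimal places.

Exact integral: ∫_2^7.5 f(x) dx ≈ -682.4583333.
R_4 = -851.984375.
Error ≈ -682.4583333 − (-851.984375) ≈ 169.52604.

169.52604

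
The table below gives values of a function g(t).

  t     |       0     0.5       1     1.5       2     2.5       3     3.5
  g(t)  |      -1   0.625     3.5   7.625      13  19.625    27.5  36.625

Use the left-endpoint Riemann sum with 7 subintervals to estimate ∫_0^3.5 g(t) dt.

Δt = 0.5.
Sum = 0.5·[(-1) + 0.625 + 3.5 + 7.625 + 13 + 19.625 + 27.5] = 35.4375.

35.4375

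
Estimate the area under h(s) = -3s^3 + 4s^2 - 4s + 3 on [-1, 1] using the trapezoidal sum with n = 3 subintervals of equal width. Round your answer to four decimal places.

Δs = (1 − (-1))/3 = 2/3.
h(-1) = 14, h(-1/3) = 44/9, h(1/3) = 2, h(1) = 0.
T_3 = (Δs/2)·[h(s_0) + 2h(s_1) + 2h(s_2) + h(s_3)].
Sum ≈ 9.2593.

9.2593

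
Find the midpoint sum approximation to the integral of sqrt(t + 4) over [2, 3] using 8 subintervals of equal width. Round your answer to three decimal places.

Δt = (3 − 2)/8 = 0.125.
Midpoints: 2.0625, 2.1875, 2.3125, 2.4375, 2.5625, 2.6875, 2.8125, 2.9375.
f(2.0625) ≈ 2.462, f(2.1875) ≈ 2.487, f(2.3125) ≈ 2.512, f(2.4375) ≈ 2.537, f(2.5625) ≈ 2.562, f(2.6875) ≈ 2.586, f(2.8125) ≈ 2.610, f(2.9375) ≈ 2.634.
Sum = Δt · [f(2.0625) + f(2.1875) + f(2.3125) + ...].
Sum ≈ 2.549.

2.549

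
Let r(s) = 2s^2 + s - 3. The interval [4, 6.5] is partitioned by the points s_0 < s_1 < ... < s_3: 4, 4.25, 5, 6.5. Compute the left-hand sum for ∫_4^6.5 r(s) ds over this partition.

Subinterval widths: 0.25, 0.75, 1.5.
Left endpoints: 4, 4.25, 5.
r(4) = 33, r(4.25) = 37.375, r(5) = 52.
Sum = Σ Δs_i · r(s_i).
Sum = 114.28125.

114.28125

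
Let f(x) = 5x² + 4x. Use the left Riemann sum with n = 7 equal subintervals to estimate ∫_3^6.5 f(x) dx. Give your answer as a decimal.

434.875

Δx = (6.5 − 3)/7 = 0.5.
Left endpoints: 3, 3.5, 4, 4.5, 5, 5.5, 6.
f(3) = 57, f(3.5) = 75.25, f(4) = 96, f(4.5) = 119.25, f(5) = 145, f(5.5) = 173.25, f(6) = 204.
Sum = Δx · [f(3) + f(3.5) + f(4) + ...].
Sum = 434.875.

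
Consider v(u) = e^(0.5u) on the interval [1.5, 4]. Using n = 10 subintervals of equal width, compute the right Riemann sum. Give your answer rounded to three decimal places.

Δu = (4 − 1.5)/10 = 0.25.
Right endpoints: 1.75, 2, 2.25, 2.5, 2.75, 3, 3.25, 3.5, 3.75, 4.
v(1.75) ≈ 2.399, v(2) ≈ 2.718, v(2.25) ≈ 3.080, v(2.5) ≈ 3.490, v(2.75) ≈ 3.955, v(3) ≈ 4.482, v(3.25) ≈ 5.078, v(3.5) ≈ 5.755, v(3.75) ≈ 6.521, v(4) ≈ 7.389.
Sum = Δu · [v(1.75) + v(2) + v(2.25) + ...].
Sum ≈ 11.217.

11.217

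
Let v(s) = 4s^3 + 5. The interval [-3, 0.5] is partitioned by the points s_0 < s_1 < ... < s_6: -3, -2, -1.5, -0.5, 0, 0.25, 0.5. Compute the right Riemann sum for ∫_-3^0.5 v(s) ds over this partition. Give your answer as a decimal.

Subinterval widths: 1, 0.5, 1, 0.5, 0.25, 0.25.
Right endpoints: -2, -1.5, -0.5, 0, 0.25, 0.5.
v(-2) = -27, v(-1.5) = -8.5, v(-0.5) = 4.5, v(0) = 5, v(0.25) = 5.0625, v(0.5) = 5.5.
Sum = Σ Δs_i · v(s_i).
Sum = -21.609375.

-21.609375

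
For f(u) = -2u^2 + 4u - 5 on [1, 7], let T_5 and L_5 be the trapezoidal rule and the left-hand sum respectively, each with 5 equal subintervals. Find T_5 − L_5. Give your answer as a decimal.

-43.2

T_5 = -164.88.
L_5 = -121.68.
T_5 − L_5 = -43.2.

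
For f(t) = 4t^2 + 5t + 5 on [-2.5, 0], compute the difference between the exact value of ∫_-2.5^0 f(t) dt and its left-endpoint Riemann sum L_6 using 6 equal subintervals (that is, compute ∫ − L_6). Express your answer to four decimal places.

-2.8935

Exact integral: ∫_-2.5^0 f(t) dt ≈ 17.708333.
L_6 ≈ 20.601852.
Error ≈ 17.708333 − 20.601852 ≈ -2.8935.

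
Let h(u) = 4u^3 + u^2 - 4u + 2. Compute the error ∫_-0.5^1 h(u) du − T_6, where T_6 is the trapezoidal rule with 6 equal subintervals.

-0.0625

Exact integral: ∫_-0.5^1 h(u) du = 2.8125.
T_6 = 2.875.
Error = 2.8125 − 2.875 = -0.0625.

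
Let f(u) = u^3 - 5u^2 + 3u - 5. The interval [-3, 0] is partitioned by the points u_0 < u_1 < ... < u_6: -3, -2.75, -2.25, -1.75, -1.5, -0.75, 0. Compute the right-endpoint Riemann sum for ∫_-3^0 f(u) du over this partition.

-75.296875

Subinterval widths: 0.25, 0.5, 0.5, 0.25, 0.75, 0.75.
Right endpoints: -2.75, -2.25, -1.75, -1.5, -0.75, 0.
f(-2.75) = -71.859375, f(-2.25) = -48.453125, f(-1.75) = -30.921875, f(-1.5) = -24.125, f(-0.75) = -10.484375, f(0) = -5.
Sum = Σ Δu_i · f(u_i).
Sum = -75.296875.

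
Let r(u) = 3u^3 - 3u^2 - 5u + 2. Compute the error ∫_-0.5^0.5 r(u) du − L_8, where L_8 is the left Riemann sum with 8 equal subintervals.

Exact integral: ∫_-0.5^0.5 r(u) du = 1.75.
L_8 = 2.0078125.
Error = 1.75 − 2.0078125 = -0.2578125.

-0.2578125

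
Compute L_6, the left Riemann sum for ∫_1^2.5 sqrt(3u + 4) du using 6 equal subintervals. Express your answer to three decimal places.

Δu = (2.5 − 1)/6 = 0.25.
Left endpoints: 1, 1.25, 1.5, 1.75, 2, 2.25.
f(1) ≈ 2.646, f(1.25) ≈ 2.784, f(1.5) ≈ 2.915, f(1.75) ≈ 3.041, f(2) ≈ 3.162, f(2.25) ≈ 3.279.
Sum = Δu · [f(1) + f(1.25) + f(1.5) + ...].
Sum ≈ 4.457.

4.457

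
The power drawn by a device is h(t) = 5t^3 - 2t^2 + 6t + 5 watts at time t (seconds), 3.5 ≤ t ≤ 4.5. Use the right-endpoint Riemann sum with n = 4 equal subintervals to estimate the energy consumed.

Δt = (4.5 − 3.5)/4 = 0.25.
Right endpoints: 3.75, 4, 4.25, 4.5.
h(3.75) = 263.046875, h(4) = 317, h(4.25) = 378.203125, h(4.5) = 447.125.
Sum = Δt · [h(3.75) + h(4) + h(4.25) + h(4.5)].
Sum = 351.34375.

351.34375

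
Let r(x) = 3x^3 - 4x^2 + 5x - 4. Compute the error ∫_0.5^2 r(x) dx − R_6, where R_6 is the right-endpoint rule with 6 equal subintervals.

-2.12890625

Exact integral: ∫_0.5^2 r(x) dx = 4.828125.
R_6 = 6.95703125.
Error = 4.828125 − 6.95703125 = -2.12890625.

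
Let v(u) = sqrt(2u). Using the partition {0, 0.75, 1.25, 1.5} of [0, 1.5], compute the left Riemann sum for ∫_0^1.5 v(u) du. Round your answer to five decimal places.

Subinterval widths: 0.75, 0.5, 0.25.
Left endpoints: 0, 0.75, 1.25.
v(0) ≈ 0.00000, v(0.75) ≈ 1.22474, v(1.25) ≈ 1.58114.
Sum = Σ Δu_i · v(u_i).
Sum ≈ 1.00766.

1.00766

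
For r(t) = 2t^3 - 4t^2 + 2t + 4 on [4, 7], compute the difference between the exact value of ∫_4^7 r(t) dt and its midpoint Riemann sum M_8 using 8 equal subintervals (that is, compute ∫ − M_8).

Exact integral: ∫_4^7 r(t) dt = 745.5.
M_8 = 744.48046875.
Error = 745.5 − 744.48046875 = 1.01953125.

1.01953125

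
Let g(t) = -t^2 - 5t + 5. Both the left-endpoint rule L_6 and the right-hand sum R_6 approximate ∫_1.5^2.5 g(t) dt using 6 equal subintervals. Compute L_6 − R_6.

1.5

L_6 ≈ -8.337963.
R_6 ≈ -9.837963.
L_6 − R_6 = 1.5.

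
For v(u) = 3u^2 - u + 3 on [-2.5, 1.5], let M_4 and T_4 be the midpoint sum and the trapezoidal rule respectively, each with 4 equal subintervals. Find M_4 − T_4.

M_4 = 32.
T_4 = 35.
M_4 − T_4 = -3.

-3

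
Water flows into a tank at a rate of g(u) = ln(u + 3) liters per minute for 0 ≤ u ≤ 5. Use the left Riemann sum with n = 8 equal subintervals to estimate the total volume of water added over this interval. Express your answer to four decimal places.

Δu = (5 − 0)/8 = 0.625.
Left endpoints: 0, 0.625, 1.25, 1.875, 2.5, 3.125, 3.75, 4.375.
g(0) ≈ 1.0986, g(0.625) ≈ 1.2879, g(1.25) ≈ 1.4469, g(1.875) ≈ 1.5841, g(2.5) ≈ 1.7047, g(3.125) ≈ 1.8124, g(3.75) ≈ 1.9095, g(4.375) ≈ 1.9981.
Sum = Δu · [g(0) + g(0.625) + g(1.25) + ...].
Sum ≈ 8.0264.

8.0264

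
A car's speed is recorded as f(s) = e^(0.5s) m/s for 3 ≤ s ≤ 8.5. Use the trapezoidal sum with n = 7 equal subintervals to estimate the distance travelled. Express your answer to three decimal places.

Δs = (8.5 − 3)/7 = 11/14.
f(3) ≈ 4.482, f(53/14) ≈ 6.638, f(32/7) ≈ 9.833, f(75/14) ≈ 14.564, f(43/7) ≈ 21.573, f(97/14) ≈ 31.954, f(54/7) ≈ 47.330, f(8.5) ≈ 70.105.
T_7 = (Δs/2)·[f(s_0) + 2f(s_1) + ... + 2f(s_{6}) + f(s_7)].
Sum ≈ 132.931.

132.931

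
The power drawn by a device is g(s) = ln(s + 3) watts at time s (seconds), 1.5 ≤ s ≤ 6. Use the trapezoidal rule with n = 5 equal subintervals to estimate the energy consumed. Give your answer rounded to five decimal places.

Δs = (6 − 1.5)/5 = 0.9.
g(1.5) ≈ 1.50408, g(2.4) ≈ 1.68640, g(3.3) ≈ 1.84055, g(4.2) ≈ 1.97408, g(5.1) ≈ 2.09186, g(6) ≈ 2.19722.
T_5 = (Δs/2)·[g(s_0) + 2g(s_1) + ... + 2g(s_{4}) + g(s_5)].
Sum ≈ 8.49919.

8.49919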